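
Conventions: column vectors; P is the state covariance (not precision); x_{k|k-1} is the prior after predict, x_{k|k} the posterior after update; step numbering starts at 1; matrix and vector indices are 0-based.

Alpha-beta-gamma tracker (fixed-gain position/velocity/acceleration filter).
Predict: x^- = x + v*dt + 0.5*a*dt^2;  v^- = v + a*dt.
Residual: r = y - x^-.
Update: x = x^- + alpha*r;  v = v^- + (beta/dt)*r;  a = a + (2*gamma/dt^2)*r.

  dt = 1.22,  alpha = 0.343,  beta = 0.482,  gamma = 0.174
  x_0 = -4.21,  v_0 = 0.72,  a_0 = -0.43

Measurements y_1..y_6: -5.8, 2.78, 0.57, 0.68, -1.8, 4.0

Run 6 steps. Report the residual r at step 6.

step 1: x_pred=-3.6516  r=-2.1484  x^+=-4.3885  v^+=-0.6534  a^+=-0.9323
step 2: x_pred=-5.8795  r=8.6595  x^+=-2.9093  v^+=1.6304  a^+=1.0923
step 3: x_pred=-0.1073  r=0.6773  x^+=0.1250  v^+=3.2306  a^+=1.2507
step 4: x_pred=4.9972  r=-4.3172  x^+=3.5164  v^+=3.0508  a^+=0.2413
step 5: x_pred=7.4180  r=-9.2180  x^+=4.2562  v^+=-0.2966  a^+=-1.9139
step 6: x_pred=2.4700  r=1.5300  x^+=2.9948  v^+=-2.0271  a^+=-1.5562

resid = 1.5300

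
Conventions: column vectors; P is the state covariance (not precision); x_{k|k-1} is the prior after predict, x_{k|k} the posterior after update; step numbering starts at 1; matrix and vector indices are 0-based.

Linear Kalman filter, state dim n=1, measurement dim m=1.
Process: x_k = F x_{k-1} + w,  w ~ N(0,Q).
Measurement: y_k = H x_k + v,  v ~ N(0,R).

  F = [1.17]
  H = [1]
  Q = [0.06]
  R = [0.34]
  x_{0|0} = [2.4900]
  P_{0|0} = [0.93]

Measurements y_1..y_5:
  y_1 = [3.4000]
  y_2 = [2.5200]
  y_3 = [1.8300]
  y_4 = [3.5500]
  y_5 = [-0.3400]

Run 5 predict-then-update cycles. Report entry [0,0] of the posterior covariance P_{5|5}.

step 1: x^-=[2.9133]  P^-=[1.3331]  S=[1.6731]  K=[0.7968]  nu=[0.4867]  x^+=[3.3011]  P^+=[0.2709]
step 2: x^-=[3.8623]  P^-=[0.4308]  S=[0.7708]  K=[0.5589]  nu=[-1.3423]  x^+=[3.1120]  P^+=[0.1900]
step 3: x^-=[3.6411]  P^-=[0.3201]  S=[0.6601]  K=[0.4850]  nu=[-1.8111]  x^+=[2.7628]  P^+=[0.1649]
step 4: x^-=[3.2325]  P^-=[0.2857]  S=[0.6257]  K=[0.4566]  nu=[0.3175]  x^+=[3.3775]  P^+=[0.1553]
step 5: x^-=[3.9516]  P^-=[0.2725]  S=[0.6125]  K=[0.4449]  nu=[-4.2916]  x^+=[2.0422]  P^+=[0.1513]

P_post[0,0] = 0.1513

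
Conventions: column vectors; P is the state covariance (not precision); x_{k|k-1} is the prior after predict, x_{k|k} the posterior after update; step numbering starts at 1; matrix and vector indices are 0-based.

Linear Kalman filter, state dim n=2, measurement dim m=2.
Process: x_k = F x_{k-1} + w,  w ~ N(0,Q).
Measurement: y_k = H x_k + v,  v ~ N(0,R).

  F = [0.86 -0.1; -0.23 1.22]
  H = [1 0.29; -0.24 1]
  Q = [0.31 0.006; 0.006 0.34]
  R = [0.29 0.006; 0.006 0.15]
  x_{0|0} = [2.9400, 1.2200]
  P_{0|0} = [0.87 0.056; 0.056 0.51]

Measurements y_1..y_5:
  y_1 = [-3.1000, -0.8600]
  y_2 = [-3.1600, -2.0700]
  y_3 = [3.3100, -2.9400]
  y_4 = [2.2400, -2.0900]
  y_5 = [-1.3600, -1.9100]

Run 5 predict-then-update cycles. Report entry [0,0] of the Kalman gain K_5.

K[0,0] = 0.5712

step 1: x^-=[2.4064, 0.8122]  P^-=[0.9489 -0.1683; -0.1683 1.1137]  S=[1.2350 -0.0553; -0.0553 1.3991]  K=[0.7174 -0.2547; 0.1625 0.8313]  nu=[-5.7419, -1.0947]  x^+=[-1.4343, -1.0309]  P^+=[0.2023 0.0147; 0.0147 0.1292]
step 2: x^-=[-1.1304, -0.9278]  P^-=[0.4584 -0.0341; -0.0341 0.5348]  S=[0.7736 0.0194; 0.0194 0.7275]  K=[0.5851 -0.2136; 0.1378 0.7426]  nu=[-1.7605, -1.4135]  x^+=[-1.8586, -2.2201]  P^+=[0.1652 0.0111; 0.0111 0.1149]
step 3: x^-=[-1.3764, -2.2811]  P^-=[0.4314 -0.0288; -0.0288 0.5135]  S=[0.7479 0.0246; 0.0246 0.7022]  K=[0.5725 -0.2085; 0.1364 0.7364]  nu=[5.3479, -0.9892]  x^+=[1.8917, -2.2800]  P^+=[0.1616 0.0109; 0.0109 0.1139]
step 4: x^-=[1.8548, -3.2167]  P^-=[0.4288 -0.0281; -0.0281 0.5119]  S=[0.7455 0.0254; 0.0254 0.7001]  K=[0.5713 -0.2079; 0.1364 0.7359]  nu=[1.3180, 1.5719]  x^+=[2.2810, -1.8803]  P^+=[0.1612 0.0109; 0.0109 0.1138]
step 5: x^-=[2.1497, -2.8186]  P^-=[0.4285 -0.0280; -0.0280 0.5118]  S=[0.7453 0.0255; 0.0255 0.7000]  K=[0.5712 -0.2078; 0.1364 0.7359]  nu=[-2.6923, 1.4245]  x^+=[0.3160, -2.1375]  P^+=[0.1612 0.0109; 0.0109 0.1138]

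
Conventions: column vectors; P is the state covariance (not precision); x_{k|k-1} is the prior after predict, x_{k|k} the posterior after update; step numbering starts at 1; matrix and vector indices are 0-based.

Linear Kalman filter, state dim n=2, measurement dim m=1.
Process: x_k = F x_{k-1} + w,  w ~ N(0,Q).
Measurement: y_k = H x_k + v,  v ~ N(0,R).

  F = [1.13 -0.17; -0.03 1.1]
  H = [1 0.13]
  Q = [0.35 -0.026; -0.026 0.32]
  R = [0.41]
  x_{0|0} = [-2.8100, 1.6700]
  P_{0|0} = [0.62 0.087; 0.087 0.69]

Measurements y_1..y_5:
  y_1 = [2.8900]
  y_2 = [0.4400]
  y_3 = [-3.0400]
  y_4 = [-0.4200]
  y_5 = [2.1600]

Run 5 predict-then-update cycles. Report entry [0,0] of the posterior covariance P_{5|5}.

step 1: x^-=[-3.4592, 1.9213]  P^-=[1.1282 -0.0675; -0.0675 1.1497]  S=[1.5401]  K=[0.7269; 0.0532]  nu=[6.0994]  x^+=[0.9742, 2.2461]  P^+=[0.3145 -0.1271; -0.1271 1.1454]
step 2: x^-=[0.7190, 2.4414]  P^-=[0.8335 -0.4094; -0.4094 1.7145]  S=[1.1661]  K=[0.6692; -0.1600]  nu=[-0.5964]  x^+=[0.3199, 2.5369]  P^+=[0.3114 -0.2846; -0.2846 1.6847]
step 3: x^-=[-0.0698, 2.7809]  P^-=[0.9056 -0.7068; -0.7068 2.3776]  S=[1.1720]  K=[0.6943; -0.3393]  nu=[-3.3318]  x^+=[-2.3830, 3.9116]  P^+=[0.3406 -0.4307; -0.4307 2.2426]
step 4: x^-=[-3.3577, 4.3742]  P^-=[1.0152 -0.9944; -0.9944 3.0623]  S=[1.2184]  K=[0.7271; -0.4894]  nu=[2.3691]  x^+=[-1.6351, 3.2147]  P^+=[0.3710 -0.5608; -0.5608 2.7704]
step 5: x^-=[-2.3942, 3.5853]  P^-=[1.1193 -1.2566; -1.2566 3.7095]  S=[1.2653]  K=[0.7555; -0.6120]  nu=[4.0881]  x^+=[0.6945, 1.0833]  P^+=[0.3971 -0.6716; -0.6716 3.2356]

P_post[0,0] = 0.3971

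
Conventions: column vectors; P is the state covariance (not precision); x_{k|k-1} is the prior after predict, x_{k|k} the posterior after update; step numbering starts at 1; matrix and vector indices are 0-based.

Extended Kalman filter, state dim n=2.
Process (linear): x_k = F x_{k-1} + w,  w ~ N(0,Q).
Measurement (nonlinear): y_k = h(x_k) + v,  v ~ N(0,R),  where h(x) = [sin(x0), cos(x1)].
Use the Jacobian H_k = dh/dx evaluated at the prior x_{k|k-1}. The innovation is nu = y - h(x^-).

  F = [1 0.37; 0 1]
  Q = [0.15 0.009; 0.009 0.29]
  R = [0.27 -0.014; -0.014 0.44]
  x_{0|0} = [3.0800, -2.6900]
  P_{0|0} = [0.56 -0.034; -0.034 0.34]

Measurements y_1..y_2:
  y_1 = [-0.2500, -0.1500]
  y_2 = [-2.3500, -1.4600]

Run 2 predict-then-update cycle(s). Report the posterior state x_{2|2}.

x_post = [4.5461, -2.4087]

step 1: x^-=[2.0847, -2.6900]  P^-=[0.7314 0.1008; 0.1008 0.6300]  H_jac=[-0.4916 0.0000; 0.0000 0.4364]  S=[0.4467 -0.0356; -0.0356 0.5600]  K=[-0.8026 0.0275; -0.0721 0.4864]  nu=[-1.1208, 0.7498]  x^+=[3.0049, -2.2445]  P^+=[0.4416 0.0535; 0.0535 0.4927]
step 2: x^-=[2.1744, -2.2445]  P^-=[0.6986 0.2448; 0.2448 0.7827]  H_jac=[-0.5676 0.0000; 0.0000 0.7815]  S=[0.4951 -0.1226; -0.1226 0.9181]  K=[-0.7750 0.1049; -0.1196 0.6503]  nu=[-3.1733, -0.8361]  x^+=[4.5461, -2.4087]  P^+=[0.3712 0.0729; 0.0729 0.3683]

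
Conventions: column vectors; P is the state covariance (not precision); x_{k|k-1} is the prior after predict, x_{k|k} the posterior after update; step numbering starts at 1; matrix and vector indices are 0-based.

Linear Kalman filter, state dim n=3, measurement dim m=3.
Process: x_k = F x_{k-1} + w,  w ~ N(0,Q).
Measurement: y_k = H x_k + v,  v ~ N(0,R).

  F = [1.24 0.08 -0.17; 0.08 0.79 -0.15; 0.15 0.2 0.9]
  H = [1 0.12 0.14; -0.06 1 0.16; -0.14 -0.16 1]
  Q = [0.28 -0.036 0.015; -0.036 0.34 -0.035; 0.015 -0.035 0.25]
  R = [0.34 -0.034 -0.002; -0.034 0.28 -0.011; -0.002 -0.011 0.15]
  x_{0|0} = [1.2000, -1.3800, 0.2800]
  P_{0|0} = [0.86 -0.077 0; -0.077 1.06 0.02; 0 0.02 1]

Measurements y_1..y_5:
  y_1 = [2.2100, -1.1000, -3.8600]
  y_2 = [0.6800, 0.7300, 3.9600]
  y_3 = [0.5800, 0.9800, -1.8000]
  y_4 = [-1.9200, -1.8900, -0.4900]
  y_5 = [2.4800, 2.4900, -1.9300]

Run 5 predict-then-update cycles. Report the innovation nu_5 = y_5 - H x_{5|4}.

step 1: x^-=[1.3300, -1.0362, 0.1560]  P^-=[1.6222 0.0630 0.0197; 0.0630 1.0151 0.0111; 0.0197 0.0111 1.1243]  S=[2.0198 0.0829 -0.0820; 0.0829 1.3253 0.0211; -0.0820 0.0211 1.3259]  K=[0.8066 -0.0722 -0.1130; 0.0557 0.7630 -0.1295; 0.1178 0.1223 0.8499]  nu=[0.9825, -0.0090, -3.9956]  x^+=[2.5748, -0.4710, -3.1253]  P^+=[0.2786 -0.0323 0.0161; -0.0323 0.2110 0.0013; 0.0161 0.0013 0.1284]
step 2: x^-=[3.6864, 0.3027, -2.5207]  P^-=[0.7002 -0.0270 0.0597; -0.0270 0.4716 -0.0183; 0.0597 -0.0183 0.3716]  S=[1.0639 -0.0317 0.0045; -0.0317 0.7599 -0.0404; 0.0045 -0.0404 0.5353]  K=[0.6616 -0.0545 -0.0731; 0.0443 0.6143 -0.1221; 0.1028 0.0904 0.6899]  nu=[-2.6898, 1.0518, 7.0452]  x^+=[1.3343, -0.0308, 2.1588]  P^+=[0.2278 -0.0258 0.0161; -0.0258 0.1705 -0.0015; 0.0161 -0.0015 0.1043]
step 3: x^-=[1.2850, -0.2414, 2.1369]  P^-=[0.6225 -0.0284 0.0549; -0.0284 0.4469 -0.0231; 0.0549 -0.0231 0.3487]  S=[0.9836 -0.0335 0.0077; -0.0335 0.7331 -0.0448; 0.0077 -0.0448 0.5131]  K=[0.6360 -0.0529 -0.0681; 0.0438 0.6013 -0.1248; 0.1003 0.0861 0.6778]  nu=[-0.9752, 0.9566, -3.7956]  x^+=[0.8729, 0.7647, -0.4513]  P^+=[0.2190 -0.0251 0.0157; -0.0251 0.1671 -0.0022; 0.0157 -0.0022 0.1024]
step 4: x^-=[1.2202, 0.7417, -0.1223]  P^-=[0.6092 -0.0286 0.0533; -0.0286 0.4450 -0.0239; 0.0533 -0.0239 0.3465]  S=[0.9696 -0.0335 0.0077; -0.0335 0.7308 -0.0456; 0.0077 -0.0456 0.5113]  K=[0.6311 -0.0528 -0.0678; 0.0438 0.6002 -0.1253; 0.0997 0.0856 0.6767]  nu=[-3.2121, -2.5389, -0.0782]  x^+=[-0.6677, -0.9132, -0.7126]  P^+=[0.2173 -0.0249 0.0156; -0.0249 0.1668 -0.0023; 0.0156 -0.0023 0.1022]
step 5: x^-=[-0.7799, -0.6680, -0.9241]  P^-=[0.6067 -0.0287 0.0529; -0.0287 0.4448 -0.0240; 0.0529 -0.0240 0.3462]  S=[0.9670 -0.0335 0.0076; -0.0335 0.7306 -0.0457; 0.0076 -0.0457 0.5111]  K=[0.6302 -0.0528 -0.0678; 0.0439 0.6001 -0.1253; 0.0995 0.0855 0.6766]  nu=[3.4694, 3.2590, -1.2219]  x^+=[1.3173, 1.5932, -1.1270]  P^+=[0.2170 -0.0249 0.0155; -0.0249 0.1668 -0.0023; 0.0155 -0.0023 0.1022]

innov = [3.4694, 3.2590, -1.2219]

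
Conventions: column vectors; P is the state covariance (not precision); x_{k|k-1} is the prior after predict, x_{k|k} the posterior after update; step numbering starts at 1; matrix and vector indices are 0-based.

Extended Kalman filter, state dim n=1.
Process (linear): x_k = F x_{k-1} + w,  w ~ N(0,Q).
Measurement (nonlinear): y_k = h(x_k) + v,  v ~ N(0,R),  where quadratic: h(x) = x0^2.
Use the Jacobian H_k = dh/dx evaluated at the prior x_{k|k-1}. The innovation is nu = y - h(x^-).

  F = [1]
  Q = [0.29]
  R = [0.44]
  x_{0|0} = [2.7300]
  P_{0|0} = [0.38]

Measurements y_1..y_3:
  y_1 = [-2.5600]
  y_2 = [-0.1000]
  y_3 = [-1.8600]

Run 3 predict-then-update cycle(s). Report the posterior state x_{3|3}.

x_post = [-0.4441]

step 1: x^-=[2.7300]  P^-=[0.6700]  H_jac=[5.4600]  S=[20.4138]  K=[0.1792]  nu=[-10.0129]  x^+=[0.9357]  P^+=[0.0144]
step 2: x^-=[0.9357]  P^-=[0.3044]  H_jac=[1.8713]  S=[1.5061]  K=[0.3783]  nu=[-0.9755]  x^+=[0.5667]  P^+=[0.0889]
step 3: x^-=[0.5667]  P^-=[0.3789]  H_jac=[1.1334]  S=[0.9267]  K=[0.4634]  nu=[-2.1811]  x^+=[-0.4441]  P^+=[0.1799]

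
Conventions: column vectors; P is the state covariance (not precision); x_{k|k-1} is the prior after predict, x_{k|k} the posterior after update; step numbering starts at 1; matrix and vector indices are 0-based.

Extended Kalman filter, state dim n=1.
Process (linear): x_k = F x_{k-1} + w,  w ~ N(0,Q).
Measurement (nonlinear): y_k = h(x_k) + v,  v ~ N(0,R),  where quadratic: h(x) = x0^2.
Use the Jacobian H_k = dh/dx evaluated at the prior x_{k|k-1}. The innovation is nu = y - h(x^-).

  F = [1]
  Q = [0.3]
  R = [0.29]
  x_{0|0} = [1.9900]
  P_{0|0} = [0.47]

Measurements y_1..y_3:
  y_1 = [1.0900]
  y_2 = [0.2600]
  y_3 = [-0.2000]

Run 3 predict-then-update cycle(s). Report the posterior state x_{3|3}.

x_post = [0.4114]

step 1: x^-=[1.9900]  P^-=[0.7700]  H_jac=[3.9800]  S=[12.4871]  K=[0.2454]  nu=[-2.8701]  x^+=[1.2856]  P^+=[0.0179]
step 2: x^-=[1.2856]  P^-=[0.3179]  H_jac=[2.5712]  S=[2.3916]  K=[0.3418]  nu=[-1.3928]  x^+=[0.8096]  P^+=[0.0385]
step 3: x^-=[0.8096]  P^-=[0.3385]  H_jac=[1.6192]  S=[1.1776]  K=[0.4655]  nu=[-0.8555]  x^+=[0.4114]  P^+=[0.0834]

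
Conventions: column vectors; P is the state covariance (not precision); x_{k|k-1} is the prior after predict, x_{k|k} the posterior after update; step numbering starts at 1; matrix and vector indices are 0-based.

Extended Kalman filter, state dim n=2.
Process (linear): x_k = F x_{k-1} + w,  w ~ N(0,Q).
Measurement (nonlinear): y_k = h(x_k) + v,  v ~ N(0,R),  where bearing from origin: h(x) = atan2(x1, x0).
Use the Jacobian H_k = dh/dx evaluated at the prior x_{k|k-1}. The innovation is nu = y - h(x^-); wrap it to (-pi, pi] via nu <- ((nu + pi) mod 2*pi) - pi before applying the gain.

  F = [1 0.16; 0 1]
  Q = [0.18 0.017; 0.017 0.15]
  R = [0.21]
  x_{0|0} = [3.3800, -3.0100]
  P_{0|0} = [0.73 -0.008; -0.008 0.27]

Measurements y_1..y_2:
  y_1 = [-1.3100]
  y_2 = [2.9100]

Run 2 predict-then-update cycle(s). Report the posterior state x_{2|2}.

step 1: x^-=[2.8984, -3.0100]  P^-=[0.9144 0.0522; 0.0522 0.4200]  H_jac=[0.1724 0.1660]  S=[0.2517]  K=[0.6606; 0.3127]  nu=[-0.5057]  x^+=[2.5643, -3.1681]  P^+=[0.8045 0.0002; 0.0002 0.3954]
step 2: x^-=[2.0574, -3.1681]  P^-=[0.9947 0.0805; 0.0805 0.5454]  H_jac=[0.2220 0.1442]  S=[0.2755]  K=[0.8436; 0.3502]  nu=[-2.3784]  x^+=[0.0510, -4.0011]  P^+=[0.7986 -0.0009; -0.0009 0.5116]

x_post = [0.0510, -4.0011]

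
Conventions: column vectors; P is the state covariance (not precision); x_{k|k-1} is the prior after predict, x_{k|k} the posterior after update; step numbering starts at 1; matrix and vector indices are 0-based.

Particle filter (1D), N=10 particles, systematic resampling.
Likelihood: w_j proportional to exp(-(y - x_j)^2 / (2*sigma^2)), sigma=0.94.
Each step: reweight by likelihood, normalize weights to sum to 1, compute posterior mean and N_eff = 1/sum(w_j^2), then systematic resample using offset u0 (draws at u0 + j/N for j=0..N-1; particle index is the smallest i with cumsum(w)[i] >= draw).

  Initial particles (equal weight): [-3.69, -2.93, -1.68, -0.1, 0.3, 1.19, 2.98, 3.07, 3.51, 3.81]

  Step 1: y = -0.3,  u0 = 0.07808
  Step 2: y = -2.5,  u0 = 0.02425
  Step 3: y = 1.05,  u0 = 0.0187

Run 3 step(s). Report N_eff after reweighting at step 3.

N_eff = 2.5196

step 1: w=[0.0006, 0.0082, 0.1393, 0.4000, 0.3337, 0.1165, 0.0009, 0.0007, 0.0001, 0.0000]  mean=-0.0561  Neff=3.2851  idx=[2, 3, 3, 3, 3, 4, 4, 4, 4, 5]
step 2: w=[0.7724, 0.0434, 0.0434, 0.0434, 0.0434, 0.0134, 0.0134, 0.0134, 0.0134, 0.0005]  mean=-1.2983  Neff=1.6534  idx=[0, 0, 0, 0, 0, 0, 0, 0, 2, 4]
step 3: w=[0.0138, 0.0138, 0.0138, 0.0138, 0.0138, 0.0138, 0.0138, 0.0138, 0.4446, 0.4446]  mean=-0.2750  Neff=2.5196  idx=[1, 8, 8, 8, 8, 8, 9, 9, 9, 9]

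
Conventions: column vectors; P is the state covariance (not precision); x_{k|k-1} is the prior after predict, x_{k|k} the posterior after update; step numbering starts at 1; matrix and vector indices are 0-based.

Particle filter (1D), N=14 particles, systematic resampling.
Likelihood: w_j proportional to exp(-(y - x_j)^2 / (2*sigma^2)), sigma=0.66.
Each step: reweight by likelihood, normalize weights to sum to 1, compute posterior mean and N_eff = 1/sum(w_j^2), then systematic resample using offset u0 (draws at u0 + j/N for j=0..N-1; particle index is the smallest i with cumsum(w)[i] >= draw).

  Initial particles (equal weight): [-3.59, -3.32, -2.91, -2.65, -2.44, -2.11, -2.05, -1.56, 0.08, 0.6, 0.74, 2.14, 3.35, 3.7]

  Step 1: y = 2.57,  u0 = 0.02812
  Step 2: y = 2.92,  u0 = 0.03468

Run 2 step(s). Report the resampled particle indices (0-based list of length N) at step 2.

step 1: w=[0.0000, 0.0000, 0.0000, 0.0000, 0.0000, 0.0000, 0.0000, 0.0000, 0.0005, 0.0074, 0.0136, 0.5148, 0.3166, 0.1470]  mean=2.7209  Neff=2.5829  idx=[11, 11, 11, 11, 11, 11, 11, 11, 12, 12, 12, 12, 13, 13]
step 2: w=[0.0606, 0.0606, 0.0606, 0.0606, 0.0606, 0.0606, 0.0606, 0.0606, 0.0985, 0.0985, 0.0985, 0.0985, 0.0606, 0.0606]  mean=2.8059  Neff=13.2382  idx=[0, 1, 2, 4, 5, 6, 7, 8, 9, 9, 10, 11, 12, 13]

resampled_idx = [0, 1, 2, 4, 5, 6, 7, 8, 9, 9, 10, 11, 12, 13]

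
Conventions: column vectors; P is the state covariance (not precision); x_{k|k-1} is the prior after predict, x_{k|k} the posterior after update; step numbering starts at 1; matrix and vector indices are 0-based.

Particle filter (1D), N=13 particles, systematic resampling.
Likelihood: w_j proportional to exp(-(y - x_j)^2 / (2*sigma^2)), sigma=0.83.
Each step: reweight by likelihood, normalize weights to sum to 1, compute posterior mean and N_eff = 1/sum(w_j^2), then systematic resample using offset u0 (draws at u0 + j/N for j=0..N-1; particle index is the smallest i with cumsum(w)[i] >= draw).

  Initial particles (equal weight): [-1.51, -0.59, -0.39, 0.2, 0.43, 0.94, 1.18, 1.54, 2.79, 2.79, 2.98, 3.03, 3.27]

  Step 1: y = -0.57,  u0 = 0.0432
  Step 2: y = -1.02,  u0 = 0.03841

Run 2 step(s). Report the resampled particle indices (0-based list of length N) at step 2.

step 1: w=[0.1324, 0.2514, 0.2456, 0.1635, 0.1217, 0.0481, 0.0272, 0.0099, 0.0001, 0.0001, 0.0000, 0.0000, 0.0000]  mean=-0.2659  Neff=5.3840  idx=[0, 0, 1, 1, 1, 2, 2, 2, 3, 3, 4, 4, 6]
step 2: w=[0.1092, 0.1092, 0.1136, 0.1136, 0.1136, 0.0974, 0.0974, 0.0974, 0.0441, 0.0441, 0.0282, 0.0282, 0.0039]  mean=-0.5982  Neff=10.3598  idx=[0, 1, 1, 2, 3, 3, 4, 5, 5, 6, 7, 8, 10]

resampled_idx = [0, 1, 1, 2, 3, 3, 4, 5, 5, 6, 7, 8, 10]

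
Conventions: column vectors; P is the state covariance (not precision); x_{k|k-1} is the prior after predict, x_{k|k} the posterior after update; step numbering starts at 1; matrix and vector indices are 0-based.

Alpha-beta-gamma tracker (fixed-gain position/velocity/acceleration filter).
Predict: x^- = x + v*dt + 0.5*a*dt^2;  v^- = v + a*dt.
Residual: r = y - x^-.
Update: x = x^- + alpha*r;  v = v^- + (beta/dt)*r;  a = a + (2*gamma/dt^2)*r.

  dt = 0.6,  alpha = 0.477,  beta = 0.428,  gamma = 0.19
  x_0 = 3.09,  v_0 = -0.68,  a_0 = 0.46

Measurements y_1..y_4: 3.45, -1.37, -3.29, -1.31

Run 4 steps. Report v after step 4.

v_post = -5.9248

step 1: x_pred=2.7648  r=0.6852  x^+=3.0916  v^+=0.0848  a^+=1.1833
step 2: x_pred=3.3555  r=-4.7255  x^+=1.1014  v^+=-2.5761  a^+=-3.8048
step 3: x_pred=-1.1291  r=-2.1609  x^+=-2.1598  v^+=-6.4004  a^+=-6.0857
step 4: x_pred=-7.0955  r=5.7855  x^+=-4.3358  v^+=-5.9248  a^+=0.0212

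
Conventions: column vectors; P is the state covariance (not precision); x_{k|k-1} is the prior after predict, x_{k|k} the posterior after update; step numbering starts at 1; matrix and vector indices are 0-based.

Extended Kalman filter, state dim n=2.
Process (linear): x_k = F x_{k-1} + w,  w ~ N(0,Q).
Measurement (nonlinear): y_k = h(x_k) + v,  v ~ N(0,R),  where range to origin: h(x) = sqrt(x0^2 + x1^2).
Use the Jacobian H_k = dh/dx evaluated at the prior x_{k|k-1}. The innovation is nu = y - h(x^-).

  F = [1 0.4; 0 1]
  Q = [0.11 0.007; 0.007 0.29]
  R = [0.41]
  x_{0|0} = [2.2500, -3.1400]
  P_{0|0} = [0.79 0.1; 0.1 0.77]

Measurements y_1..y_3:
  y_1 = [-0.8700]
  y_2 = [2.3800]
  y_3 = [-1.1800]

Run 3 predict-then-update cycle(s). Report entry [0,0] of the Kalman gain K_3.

step 1: x^-=[0.9940, -3.1400]  P^-=[1.1032 0.4150; 0.4150 1.0600]  H_jac=[0.3018 -0.9534]  S=[1.2351]  K=[-0.0508; -0.7168]  nu=[-4.1636]  x^+=[1.2054, -0.1556]  P^+=[1.1000 0.3701; 0.3701 0.4254]
step 2: x^-=[1.1431, -0.1556]  P^-=[1.5741 0.5472; 0.5472 0.7154]  H_jac=[0.9909 -0.1349]  S=[1.8223]  K=[0.8154; 0.2446]  nu=[1.2263]  x^+=[2.1431, 0.1444]  P^+=[0.3624 0.1837; 0.1837 0.6064]
step 3: x^-=[2.2009, 0.1444]  P^-=[0.7164 0.4333; 0.4333 0.8964]  H_jac=[0.9979 0.0655]  S=[1.1838]  K=[0.6279; 0.4148]  nu=[-3.3856]  x^+=[0.0752, -1.2599]  P^+=[0.2498 0.1250; 0.1250 0.6927]

K[0,0] = 0.6279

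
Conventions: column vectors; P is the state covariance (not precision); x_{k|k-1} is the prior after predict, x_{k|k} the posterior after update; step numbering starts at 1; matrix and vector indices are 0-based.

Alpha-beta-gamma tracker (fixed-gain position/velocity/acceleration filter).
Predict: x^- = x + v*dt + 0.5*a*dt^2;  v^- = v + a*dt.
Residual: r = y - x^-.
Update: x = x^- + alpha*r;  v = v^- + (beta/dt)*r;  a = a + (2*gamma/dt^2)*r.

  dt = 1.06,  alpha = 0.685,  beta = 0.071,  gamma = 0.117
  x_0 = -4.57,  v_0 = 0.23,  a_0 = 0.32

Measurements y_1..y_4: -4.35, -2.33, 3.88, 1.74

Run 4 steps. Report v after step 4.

step 1: x_pred=-4.1464  r=-0.2036  x^+=-4.2859  v^+=0.5556  a^+=0.2776
step 2: x_pred=-3.5410  r=1.2110  x^+=-2.7115  v^+=0.9309  a^+=0.5298
step 3: x_pred=-1.4270  r=5.3070  x^+=2.2083  v^+=1.8480  a^+=1.6350
step 4: x_pred=5.0857  r=-3.3457  x^+=2.7939  v^+=3.3571  a^+=0.9383

v_post = 3.3571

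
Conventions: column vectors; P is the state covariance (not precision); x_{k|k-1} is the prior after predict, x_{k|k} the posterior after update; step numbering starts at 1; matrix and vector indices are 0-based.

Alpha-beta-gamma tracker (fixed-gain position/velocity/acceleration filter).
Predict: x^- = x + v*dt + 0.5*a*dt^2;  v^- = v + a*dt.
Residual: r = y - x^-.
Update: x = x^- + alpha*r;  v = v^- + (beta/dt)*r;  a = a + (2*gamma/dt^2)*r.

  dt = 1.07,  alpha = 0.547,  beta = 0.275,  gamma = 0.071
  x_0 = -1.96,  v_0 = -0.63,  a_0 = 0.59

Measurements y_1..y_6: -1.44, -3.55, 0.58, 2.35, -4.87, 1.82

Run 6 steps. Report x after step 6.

x_post = 1.0831

step 1: x_pred=-2.2964  r=0.8564  x^+=-1.8279  v^+=0.2214  a^+=0.6962
step 2: x_pred=-1.1925  r=-2.3575  x^+=-2.4820  v^+=0.3604  a^+=0.4038
step 3: x_pred=-1.8652  r=2.4452  x^+=-0.5277  v^+=1.4210  a^+=0.7071
step 4: x_pred=1.3975  r=0.9525  x^+=1.9185  v^+=2.4223  a^+=0.8252
step 5: x_pred=4.9828  r=-9.8528  x^+=-0.4067  v^+=0.7731  a^+=-0.3968
step 6: x_pred=0.1934  r=1.6266  x^+=1.0831  v^+=0.7665  a^+=-0.1951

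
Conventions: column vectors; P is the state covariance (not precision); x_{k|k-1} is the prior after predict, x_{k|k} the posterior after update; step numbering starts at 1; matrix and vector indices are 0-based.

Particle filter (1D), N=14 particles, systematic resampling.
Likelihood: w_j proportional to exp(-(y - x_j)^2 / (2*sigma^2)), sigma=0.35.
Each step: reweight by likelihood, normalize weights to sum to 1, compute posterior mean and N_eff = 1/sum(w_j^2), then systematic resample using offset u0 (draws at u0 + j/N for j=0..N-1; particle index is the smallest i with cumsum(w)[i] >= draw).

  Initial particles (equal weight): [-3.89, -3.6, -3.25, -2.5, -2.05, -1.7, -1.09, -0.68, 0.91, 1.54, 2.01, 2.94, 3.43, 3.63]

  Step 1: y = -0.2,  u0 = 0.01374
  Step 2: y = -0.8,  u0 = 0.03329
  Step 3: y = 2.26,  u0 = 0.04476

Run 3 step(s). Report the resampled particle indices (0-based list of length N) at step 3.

resampled_idx = [2, 3, 4, 5, 5, 6, 7, 8, 9, 10, 11, 11, 12, 13]

step 1: w=[0.0000, 0.0000, 0.0000, 0.0000, 0.0000, 0.0002, 0.0903, 0.8944, 0.0150, 0.0000, 0.0000, 0.0000, 0.0000, 0.0000]  mean=-0.6934  Neff=1.2370  idx=[6, 6, 7, 7, 7, 7, 7, 7, 7, 7, 7, 7, 7, 7]
step 2: w=[0.0557, 0.0557, 0.0740, 0.0740, 0.0740, 0.0740, 0.0740, 0.0740, 0.0740, 0.0740, 0.0740, 0.0740, 0.0740, 0.0740]  mean=-0.7257  Neff=13.8880  idx=[0, 1, 2, 3, 4, 5, 6, 7, 8, 9, 10, 11, 12, 13]
step 3: w=[0.0000, 0.0000, 0.0833, 0.0833, 0.0833, 0.0833, 0.0833, 0.0833, 0.0833, 0.0833, 0.0833, 0.0833, 0.0833, 0.0833]  mean=-0.6800  Neff=12.0001  idx=[2, 3, 4, 5, 5, 6, 7, 8, 9, 10, 11, 11, 12, 13]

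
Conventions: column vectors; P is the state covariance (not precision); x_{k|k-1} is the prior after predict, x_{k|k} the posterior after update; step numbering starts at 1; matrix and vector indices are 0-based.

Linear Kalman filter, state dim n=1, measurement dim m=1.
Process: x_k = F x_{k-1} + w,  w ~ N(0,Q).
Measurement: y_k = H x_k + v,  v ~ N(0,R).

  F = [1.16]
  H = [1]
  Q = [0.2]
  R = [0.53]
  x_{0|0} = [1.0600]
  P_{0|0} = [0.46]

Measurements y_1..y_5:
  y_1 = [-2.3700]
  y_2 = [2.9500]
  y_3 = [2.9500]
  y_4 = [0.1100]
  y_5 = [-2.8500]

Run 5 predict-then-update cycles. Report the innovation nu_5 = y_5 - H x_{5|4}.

innov = [-4.3082]

step 1: x^-=[1.2296]  P^-=[0.8190]  S=[1.3490]  K=[0.6071]  nu=[-3.5996]  x^+=[-0.9558]  P^+=[0.3218]
step 2: x^-=[-1.1087]  P^-=[0.6330]  S=[1.1630]  K=[0.5443]  nu=[4.0587]  x^+=[1.1003]  P^+=[0.2885]
step 3: x^-=[1.2764]  P^-=[0.5882]  S=[1.1182]  K=[0.5260]  nu=[1.6736]  x^+=[2.1567]  P^+=[0.2788]
step 4: x^-=[2.5018]  P^-=[0.5751]  S=[1.1051]  K=[0.5204]  nu=[-2.3918]  x^+=[1.2571]  P^+=[0.2758]
step 5: x^-=[1.4582]  P^-=[0.5711]  S=[1.1011]  K=[0.5187]  nu=[-4.3082]  x^+=[-0.7764]  P^+=[0.2749]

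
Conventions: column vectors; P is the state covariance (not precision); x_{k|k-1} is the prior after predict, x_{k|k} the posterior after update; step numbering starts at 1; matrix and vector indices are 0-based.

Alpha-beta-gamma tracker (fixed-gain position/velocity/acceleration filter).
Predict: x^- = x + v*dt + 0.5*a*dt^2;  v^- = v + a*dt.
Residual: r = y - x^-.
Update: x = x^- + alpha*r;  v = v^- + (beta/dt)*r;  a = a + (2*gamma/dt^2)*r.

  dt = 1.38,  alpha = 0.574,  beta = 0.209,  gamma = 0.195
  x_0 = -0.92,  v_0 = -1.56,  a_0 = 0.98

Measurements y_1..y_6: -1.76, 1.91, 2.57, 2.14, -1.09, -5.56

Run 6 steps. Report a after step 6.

a_post = -4.8227

step 1: x_pred=-2.1396  r=0.3796  x^+=-1.9217  v^+=-0.1501  a^+=1.0577
step 2: x_pred=-1.1217  r=3.0317  x^+=0.6185  v^+=1.7687  a^+=1.6786
step 3: x_pred=4.6577  r=-2.0877  x^+=3.4594  v^+=3.7690  a^+=1.2511
step 4: x_pred=9.8519  r=-7.7119  x^+=5.4253  v^+=4.3275  a^+=-0.3282
step 5: x_pred=11.0847  r=-12.1747  x^+=4.0964  v^+=2.0307  a^+=-2.8215
step 6: x_pred=4.2122  r=-9.7722  x^+=-1.3971  v^+=-3.3429  a^+=-4.8227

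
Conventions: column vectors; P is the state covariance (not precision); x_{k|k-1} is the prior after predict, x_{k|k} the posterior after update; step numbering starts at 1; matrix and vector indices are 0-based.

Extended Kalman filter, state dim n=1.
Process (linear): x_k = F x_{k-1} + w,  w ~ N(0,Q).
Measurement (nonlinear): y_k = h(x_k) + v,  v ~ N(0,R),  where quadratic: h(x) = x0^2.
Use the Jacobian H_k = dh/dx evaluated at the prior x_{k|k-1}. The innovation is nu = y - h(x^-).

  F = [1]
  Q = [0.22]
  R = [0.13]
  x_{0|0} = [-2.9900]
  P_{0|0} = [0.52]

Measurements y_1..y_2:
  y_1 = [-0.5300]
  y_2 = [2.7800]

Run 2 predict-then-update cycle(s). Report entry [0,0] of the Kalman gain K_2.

step 1: x^-=[-2.9900]  P^-=[0.7400]  H_jac=[-5.9800]  S=[26.5927]  K=[-0.1664]  nu=[-9.4701]  x^+=[-1.4141]  P^+=[0.0036]
step 2: x^-=[-1.4141]  P^-=[0.2236]  H_jac=[-2.8282]  S=[1.9187]  K=[-0.3296]  nu=[0.7803]  x^+=[-1.6713]  P^+=[0.0152]

K[0,0] = -0.3296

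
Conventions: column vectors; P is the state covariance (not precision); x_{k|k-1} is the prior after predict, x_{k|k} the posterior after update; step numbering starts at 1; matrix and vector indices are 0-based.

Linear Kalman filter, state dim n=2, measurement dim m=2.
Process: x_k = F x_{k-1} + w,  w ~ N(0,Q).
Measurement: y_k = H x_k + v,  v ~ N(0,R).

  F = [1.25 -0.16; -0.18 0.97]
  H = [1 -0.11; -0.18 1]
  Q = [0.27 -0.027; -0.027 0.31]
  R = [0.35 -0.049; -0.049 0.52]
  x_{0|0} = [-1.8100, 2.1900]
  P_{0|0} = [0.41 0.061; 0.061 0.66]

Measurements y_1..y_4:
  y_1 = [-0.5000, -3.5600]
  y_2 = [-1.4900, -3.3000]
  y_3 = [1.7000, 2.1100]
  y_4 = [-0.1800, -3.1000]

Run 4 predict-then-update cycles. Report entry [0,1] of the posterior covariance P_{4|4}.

step 1: x^-=[-2.6129, 2.4501]  P^-=[0.9031 -0.1460; -0.1460 0.9230]  S=[1.2964 -0.4619; -0.4619 1.5248]  K=[0.7140 0.0140; 0.0347 0.6330]  nu=[2.3824, -6.4804]  x^+=[-1.0024, -1.5697]  P^+=[0.2511 0.0175; 0.0175 0.3306]
step 2: x^-=[-1.0018, -1.3422]  P^-=[0.6639 -0.1131; -0.1131 0.6231]  S=[1.0463 -0.3524; -0.3524 1.2054]  K=[0.6449 -0.0044; 0.0069 0.5359]  nu=[-0.6358, -2.1381]  x^+=[-1.4024, -2.4923]  P^+=[0.2267 0.0069; 0.0069 0.2796]
step 3: x^-=[-1.3542, -2.1651]  P^-=[0.6286 -0.1128; -0.1128 0.5780]  S=[1.0104 -0.3408; -0.3408 1.1590]  K=[0.6312 -0.0094; -0.0005 0.5161]  nu=[2.8160, 4.0314]  x^+=[0.3856, -0.0862]  P^+=[0.2218 0.0041; 0.0041 0.2691]
step 4: x^-=[0.4958, -0.1530]  P^-=[0.6219 -0.1136; -0.1136 0.5690]  S=[1.0037 -0.3393; -0.3393 1.1500]  K=[0.6284 -0.0107; -0.0025 0.5118]  nu=[-0.6927, -2.8577]  x^+=[0.0910, -1.6139]  P^+=[0.2208 0.0034; 0.0034 0.2669]

P_post[0,1] = 0.0034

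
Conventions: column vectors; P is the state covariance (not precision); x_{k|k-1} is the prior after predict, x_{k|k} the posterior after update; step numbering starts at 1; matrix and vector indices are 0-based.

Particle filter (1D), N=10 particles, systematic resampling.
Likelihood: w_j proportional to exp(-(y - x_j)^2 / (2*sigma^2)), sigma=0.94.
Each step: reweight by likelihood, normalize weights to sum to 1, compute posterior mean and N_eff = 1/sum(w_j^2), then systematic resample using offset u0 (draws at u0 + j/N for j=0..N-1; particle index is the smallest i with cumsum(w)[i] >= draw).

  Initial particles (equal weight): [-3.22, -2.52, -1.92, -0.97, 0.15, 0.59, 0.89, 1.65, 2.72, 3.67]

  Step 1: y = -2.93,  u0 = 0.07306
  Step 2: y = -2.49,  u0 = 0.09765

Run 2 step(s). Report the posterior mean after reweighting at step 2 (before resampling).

step 1: w=[0.3748, 0.3574, 0.2207, 0.0447, 0.0018, 0.0004, 0.0001, 0.0000, 0.0000, 0.0000]  mean=-2.5743  Neff=3.1349  idx=[0, 0, 0, 0, 1, 1, 1, 2, 2, 3]
step 2: w=[0.0937, 0.0937, 0.0937, 0.0937, 0.1266, 0.1266, 0.1266, 0.1054, 0.1054, 0.0343]  mean=-2.6028  Neff=9.3750  idx=[1, 2, 3, 4, 4, 5, 6, 7, 8, 9]

post_mean = -2.6028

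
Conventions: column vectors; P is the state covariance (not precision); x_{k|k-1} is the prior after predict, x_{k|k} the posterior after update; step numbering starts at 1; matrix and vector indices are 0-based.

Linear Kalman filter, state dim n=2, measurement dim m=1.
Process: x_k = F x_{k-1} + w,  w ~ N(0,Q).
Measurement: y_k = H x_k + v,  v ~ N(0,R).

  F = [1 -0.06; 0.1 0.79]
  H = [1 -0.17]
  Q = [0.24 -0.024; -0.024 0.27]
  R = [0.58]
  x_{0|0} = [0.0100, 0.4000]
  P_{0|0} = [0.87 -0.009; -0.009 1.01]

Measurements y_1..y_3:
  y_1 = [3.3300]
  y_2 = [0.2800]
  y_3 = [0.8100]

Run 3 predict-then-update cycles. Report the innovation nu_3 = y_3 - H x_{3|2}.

innov = [-0.3333]

step 1: x^-=[-0.0140, 0.3170]  P^-=[1.1147 0.0081; 0.0081 0.9076]  S=[1.7182]  K=[0.6480; -0.0851]  nu=[3.3979]  x^+=[2.1877, 0.0278]  P^+=[0.3933 0.1028; 0.1028 0.8952]
step 2: x^-=[2.1861, 0.2408]  P^-=[0.6242 0.0535; 0.0535 0.8489]  S=[1.2105]  K=[0.5081; -0.0750]  nu=[-1.8651]  x^+=[1.2384, 0.3807]  P^+=[0.3116 0.0996; 0.0996 0.8420]
step 3: x^-=[1.2155, 0.4246]  P^-=[0.5427 0.0454; 0.0454 0.8144]  S=[1.1308]  K=[0.4731; -0.0823]  nu=[-0.3333]  x^+=[1.0578, 0.4520]  P^+=[0.2896 0.0894; 0.0894 0.8067]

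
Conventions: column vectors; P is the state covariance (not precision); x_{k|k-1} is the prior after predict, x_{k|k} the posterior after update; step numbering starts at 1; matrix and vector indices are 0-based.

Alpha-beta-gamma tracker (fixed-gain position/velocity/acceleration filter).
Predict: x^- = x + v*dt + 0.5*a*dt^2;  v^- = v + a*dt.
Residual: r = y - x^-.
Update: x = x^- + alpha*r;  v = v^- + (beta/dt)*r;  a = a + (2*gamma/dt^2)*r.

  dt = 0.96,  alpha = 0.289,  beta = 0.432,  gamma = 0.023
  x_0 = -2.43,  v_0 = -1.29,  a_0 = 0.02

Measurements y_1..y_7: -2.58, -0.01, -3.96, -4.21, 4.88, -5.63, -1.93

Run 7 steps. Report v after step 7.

v_post = -0.9308

step 1: x_pred=-3.6592  r=1.0792  x^+=-3.3473  v^+=-0.7852  a^+=0.0739
step 2: x_pred=-4.0670  r=4.0570  x^+=-2.8945  v^+=1.1114  a^+=0.2764
step 3: x_pred=-1.7002  r=-2.2598  x^+=-2.3533  v^+=0.3598  a^+=0.1636
step 4: x_pred=-1.9325  r=-2.2775  x^+=-2.5907  v^+=-0.5080  a^+=0.0499
step 5: x_pred=-3.0554  r=7.9354  x^+=-0.7621  v^+=3.1108  a^+=0.4460
step 6: x_pred=2.4298  r=-8.0598  x^+=0.1005  v^+=-0.0880  a^+=0.0437
step 7: x_pred=0.0362  r=-1.9662  x^+=-0.5320  v^+=-0.9308  a^+=-0.0545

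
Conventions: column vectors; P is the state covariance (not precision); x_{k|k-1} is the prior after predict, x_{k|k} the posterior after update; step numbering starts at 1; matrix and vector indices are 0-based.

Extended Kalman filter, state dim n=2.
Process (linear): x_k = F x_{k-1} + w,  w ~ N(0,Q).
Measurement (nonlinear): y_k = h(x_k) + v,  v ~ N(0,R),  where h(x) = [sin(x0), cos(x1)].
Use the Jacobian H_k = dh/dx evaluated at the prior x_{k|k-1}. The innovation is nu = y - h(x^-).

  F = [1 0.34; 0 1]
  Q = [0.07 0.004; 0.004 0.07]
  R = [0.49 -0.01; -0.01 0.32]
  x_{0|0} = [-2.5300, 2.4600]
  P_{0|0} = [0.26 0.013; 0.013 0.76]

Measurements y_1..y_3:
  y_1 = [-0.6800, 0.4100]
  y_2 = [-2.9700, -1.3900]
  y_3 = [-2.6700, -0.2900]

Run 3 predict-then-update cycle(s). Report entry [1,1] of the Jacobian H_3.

H_jac[1,1] = -0.6910

step 1: x^-=[-1.6936, 2.4600]  P^-=[0.4267 0.2754; 0.2754 0.8300]  H_jac=[-0.1225 0.0000; 0.0000 -0.6300]  S=[0.4964 0.0113; 0.0113 0.6495]  K=[-0.0993 -0.2654; -0.0497 -0.8043]  nu=[0.3125, 1.1866]  x^+=[-2.0396, 1.4901]  P^+=[0.3755 0.1332; 0.1332 0.4077]
step 2: x^-=[-1.5330, 1.4901]  P^-=[0.5832 0.2759; 0.2759 0.4777]  H_jac=[0.0378 0.0000; 0.0000 -0.9967]  S=[0.4908 -0.0204; -0.0204 0.7946]  K=[0.0306 -0.3453; -0.0036 -0.5993]  nu=[-1.9707, -1.4706]  x^+=[-1.0855, 2.3787]  P^+=[0.4876 0.1112; 0.1112 0.1924]
step 3: x^-=[-0.2768, 2.3787]  P^-=[0.6554 0.1806; 0.1806 0.2624]  H_jac=[0.9619 0.0000; 0.0000 -0.6910]  S=[1.0965 -0.1300; -0.1300 0.4453]  K=[0.5612 -0.1163; 0.1141 -0.3739]  nu=[-2.3968, 0.4328]  x^+=[-1.6722, 1.9435]  P^+=[0.2871 0.0620; 0.0620 0.1748]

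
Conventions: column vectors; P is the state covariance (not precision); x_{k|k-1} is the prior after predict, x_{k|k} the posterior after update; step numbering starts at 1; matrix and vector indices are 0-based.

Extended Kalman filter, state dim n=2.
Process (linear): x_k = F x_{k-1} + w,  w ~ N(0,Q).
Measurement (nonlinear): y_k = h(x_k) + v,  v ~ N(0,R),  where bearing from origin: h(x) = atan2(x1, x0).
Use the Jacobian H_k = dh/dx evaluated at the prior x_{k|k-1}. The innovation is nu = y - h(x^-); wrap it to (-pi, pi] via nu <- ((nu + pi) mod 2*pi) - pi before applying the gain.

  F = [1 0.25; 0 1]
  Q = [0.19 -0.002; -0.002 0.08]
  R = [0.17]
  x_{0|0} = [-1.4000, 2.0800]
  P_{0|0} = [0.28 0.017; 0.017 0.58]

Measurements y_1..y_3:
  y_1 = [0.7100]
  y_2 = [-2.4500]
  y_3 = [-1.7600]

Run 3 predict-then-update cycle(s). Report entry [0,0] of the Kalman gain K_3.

K[0,0] = -0.9949

step 1: x^-=[-0.8800, 2.0800]  P^-=[0.5148 0.1600; 0.1600 0.6600]  H_jac=[-0.4078 -0.1725]  S=[0.2978]  K=[-0.7977; -0.6015]  nu=[-1.2610]  x^+=[0.1259, 2.8386]  P^+=[0.3253 0.0171; 0.0171 0.5523]
step 2: x^-=[0.8355, 2.8386]  P^-=[0.5584 0.1532; 0.1532 0.6323]  H_jac=[-0.3242 0.0954]  S=[0.2250]  K=[-0.7397; 0.0474]  nu=[2.5487]  x^+=[-1.0497, 2.9594]  P^+=[0.4353 0.1611; 0.1611 0.6318]
step 3: x^-=[-0.3098, 2.9594]  P^-=[0.7453 0.3170; 0.3170 0.7118]  H_jac=[-0.3342 -0.0350]  S=[0.2615]  K=[-0.9949; -0.5004]  nu=[2.8481]  x^+=[-3.1433, 1.5344]  P^+=[0.4864 0.1868; 0.1868 0.6463]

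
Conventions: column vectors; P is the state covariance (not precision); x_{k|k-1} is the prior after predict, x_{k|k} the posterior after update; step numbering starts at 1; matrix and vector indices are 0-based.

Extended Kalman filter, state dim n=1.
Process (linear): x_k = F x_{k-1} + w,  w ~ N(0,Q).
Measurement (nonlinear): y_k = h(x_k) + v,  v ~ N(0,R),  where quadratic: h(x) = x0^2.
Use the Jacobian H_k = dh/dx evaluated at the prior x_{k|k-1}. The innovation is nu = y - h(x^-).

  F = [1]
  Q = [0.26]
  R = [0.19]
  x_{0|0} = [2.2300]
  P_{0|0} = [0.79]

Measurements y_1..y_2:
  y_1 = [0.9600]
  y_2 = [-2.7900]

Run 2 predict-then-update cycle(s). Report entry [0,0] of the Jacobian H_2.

step 1: x^-=[2.2300]  P^-=[1.0500]  H_jac=[4.4600]  S=[21.0762]  K=[0.2222]  nu=[-4.0129]  x^+=[1.3384]  P^+=[0.0095]
step 2: x^-=[1.3384]  P^-=[0.2695]  H_jac=[2.6767]  S=[2.1207]  K=[0.3401]  nu=[-4.5812]  x^+=[-0.2198]  P^+=[0.0241]

H_jac[0,0] = 2.6767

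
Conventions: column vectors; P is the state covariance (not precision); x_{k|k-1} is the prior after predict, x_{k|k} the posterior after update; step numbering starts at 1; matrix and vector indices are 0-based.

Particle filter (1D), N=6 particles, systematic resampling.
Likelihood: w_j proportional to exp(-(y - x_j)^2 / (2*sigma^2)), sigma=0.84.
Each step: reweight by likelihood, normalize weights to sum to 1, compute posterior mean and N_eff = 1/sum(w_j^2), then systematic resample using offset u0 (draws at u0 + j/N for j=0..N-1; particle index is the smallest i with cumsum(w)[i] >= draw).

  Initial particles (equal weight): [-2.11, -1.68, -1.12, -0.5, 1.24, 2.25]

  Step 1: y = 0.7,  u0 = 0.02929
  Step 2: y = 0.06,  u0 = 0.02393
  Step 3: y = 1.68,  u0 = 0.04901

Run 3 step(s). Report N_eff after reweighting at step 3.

N_eff = 3.1660

step 1: w=[0.0025, 0.0123, 0.0649, 0.2446, 0.5520, 0.1237]  mean=0.7418  Neff=2.6027  idx=[2, 3, 4, 4, 4, 4]
step 2: w=[0.1399, 0.3005, 0.1399, 0.1399, 0.1399, 0.1399]  mean=0.3870  Neff=5.3147  idx=[0, 1, 1, 2, 3, 4]
step 3: w=[0.0014, 0.0128, 0.0128, 0.3243, 0.3243, 0.3243]  mean=1.1920  Neff=3.1660  idx=[3, 3, 4, 4, 5, 5]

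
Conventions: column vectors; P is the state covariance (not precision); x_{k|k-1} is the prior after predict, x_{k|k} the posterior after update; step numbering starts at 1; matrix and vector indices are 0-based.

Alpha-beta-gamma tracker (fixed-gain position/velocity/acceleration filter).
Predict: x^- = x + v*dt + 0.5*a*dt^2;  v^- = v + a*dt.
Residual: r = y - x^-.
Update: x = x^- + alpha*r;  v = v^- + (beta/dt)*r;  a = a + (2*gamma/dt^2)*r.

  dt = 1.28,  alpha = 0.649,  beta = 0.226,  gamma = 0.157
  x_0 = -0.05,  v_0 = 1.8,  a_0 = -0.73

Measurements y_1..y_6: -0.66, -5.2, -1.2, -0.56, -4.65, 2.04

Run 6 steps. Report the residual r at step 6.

step 1: x_pred=1.6560  r=-2.3160  x^+=0.1529  v^+=0.4567  a^+=-1.1739
step 2: x_pred=-0.2242  r=-4.9758  x^+=-3.4535  v^+=-1.9244  a^+=-2.1275
step 3: x_pred=-7.6595  r=6.4595  x^+=-3.4673  v^+=-3.5071  a^+=-0.8895
step 4: x_pred=-8.6850  r=8.1250  x^+=-3.4119  v^+=-3.2111  a^+=0.6677
step 5: x_pred=-6.9751  r=2.3251  x^+=-5.4661  v^+=-1.9459  a^+=1.1133
step 6: x_pred=-7.0449  r=9.0849  x^+=-1.1488  v^+=1.0831  a^+=2.8544

resid = 9.0849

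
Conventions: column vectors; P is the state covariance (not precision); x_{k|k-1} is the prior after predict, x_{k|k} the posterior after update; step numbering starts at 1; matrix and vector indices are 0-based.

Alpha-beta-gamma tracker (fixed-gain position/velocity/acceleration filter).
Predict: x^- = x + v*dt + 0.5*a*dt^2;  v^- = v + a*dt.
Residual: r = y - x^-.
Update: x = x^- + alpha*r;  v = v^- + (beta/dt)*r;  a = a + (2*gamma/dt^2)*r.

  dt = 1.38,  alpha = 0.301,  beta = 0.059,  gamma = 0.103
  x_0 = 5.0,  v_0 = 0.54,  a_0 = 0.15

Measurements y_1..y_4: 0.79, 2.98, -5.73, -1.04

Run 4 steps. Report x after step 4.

step 1: x_pred=5.8880  r=-5.0980  x^+=4.3535  v^+=0.5290  a^+=-0.4015
step 2: x_pred=4.7013  r=-1.7213  x^+=4.1832  v^+=-0.0986  a^+=-0.5877
step 3: x_pred=3.4876  r=-9.2176  x^+=0.7131  v^+=-1.3036  a^+=-1.5847
step 4: x_pred=-2.5948  r=1.5548  x^+=-2.1268  v^+=-3.4241  a^+=-1.4165

x_post = -2.1268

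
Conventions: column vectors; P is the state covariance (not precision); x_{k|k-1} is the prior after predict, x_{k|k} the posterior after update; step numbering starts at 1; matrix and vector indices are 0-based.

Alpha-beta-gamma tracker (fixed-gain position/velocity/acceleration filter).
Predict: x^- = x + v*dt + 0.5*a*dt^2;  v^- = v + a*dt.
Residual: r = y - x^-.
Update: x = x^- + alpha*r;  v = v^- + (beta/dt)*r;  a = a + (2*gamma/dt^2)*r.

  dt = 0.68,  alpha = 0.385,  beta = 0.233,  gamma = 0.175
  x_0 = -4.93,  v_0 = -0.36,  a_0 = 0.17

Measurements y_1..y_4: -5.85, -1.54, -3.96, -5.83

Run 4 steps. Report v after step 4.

step 1: x_pred=-5.1355  r=-0.7145  x^+=-5.4106  v^+=-0.4892  a^+=-0.3708
step 2: x_pred=-5.8290  r=4.2890  x^+=-4.1777  v^+=0.7282  a^+=2.8756
step 3: x_pred=-3.0177  r=-0.9423  x^+=-3.3805  v^+=2.3608  a^+=2.1623
step 4: x_pred=-1.2752  r=-4.5548  x^+=-3.0288  v^+=2.2705  a^+=-1.2852

v_post = 2.2705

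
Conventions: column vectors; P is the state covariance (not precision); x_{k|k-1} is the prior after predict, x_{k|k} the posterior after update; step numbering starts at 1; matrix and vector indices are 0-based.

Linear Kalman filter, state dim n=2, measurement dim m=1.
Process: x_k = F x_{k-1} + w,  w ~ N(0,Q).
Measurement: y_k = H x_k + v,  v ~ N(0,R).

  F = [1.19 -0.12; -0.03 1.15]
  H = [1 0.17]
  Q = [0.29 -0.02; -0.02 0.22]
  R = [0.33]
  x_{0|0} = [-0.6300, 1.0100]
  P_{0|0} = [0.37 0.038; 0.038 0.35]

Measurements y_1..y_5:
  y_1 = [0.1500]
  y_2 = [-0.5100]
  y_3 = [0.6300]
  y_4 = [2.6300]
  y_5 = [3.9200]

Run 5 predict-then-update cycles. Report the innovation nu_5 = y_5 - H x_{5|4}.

step 1: x^-=[-0.8709, 1.1804]  P^-=[0.8081 -0.0294; -0.0294 0.6806]  S=[1.1478]  K=[0.6997; 0.0752]  nu=[0.8202]  x^+=[-0.2970, 1.2421]  P^+=[0.2462 -0.0898; -0.0898 0.6741]
step 2: x^-=[-0.5024, 1.4373]  P^-=[0.6739 -0.2450; -0.2450 1.1179]  S=[0.9530]  K=[0.6635; -0.0577]  nu=[-0.2519]  x^+=[-0.6696, 1.4518]  P^+=[0.2544 -0.2085; -0.2085 1.1147]
step 3: x^-=[-0.9710, 1.6897]  P^-=[0.7259 -0.4690; -0.4690 1.7089]  S=[0.9458]  K=[0.6832; -0.1888]  nu=[1.3138]  x^+=[-0.0735, 1.4417]  P^+=[0.2845 -0.3471; -0.3471 1.6752]
step 4: x^-=[-0.2604, 1.6602]  P^-=[0.8161 -0.7375; -0.7375 2.4596]  S=[0.9664]  K=[0.7147; -0.3305]  nu=[2.6082]  x^+=[1.6037, 0.7981]  P^+=[0.3224 -0.5093; -0.5093 2.3540]
step 5: x^-=[1.8126, 0.8697]  P^-=[0.9259 -1.0551; -1.0551 3.3686]  S=[0.9945]  K=[0.7507; -0.4851]  nu=[1.9596]  x^+=[3.2836, -0.0809]  P^+=[0.3655 -0.6930; -0.6930 3.1346]

innov = [1.9596]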